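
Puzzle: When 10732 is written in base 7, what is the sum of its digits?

10732 in base 7 is 43201.
Digit sum: 4+3+2+0+1 = 10.

10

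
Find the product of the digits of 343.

36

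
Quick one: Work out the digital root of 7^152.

4

The digital root of n equals n mod 9 (or 9 when 9 | n), so we need 7^152 mod 9.
7^152 ≡ 4 (mod 9), so the digital root is 4.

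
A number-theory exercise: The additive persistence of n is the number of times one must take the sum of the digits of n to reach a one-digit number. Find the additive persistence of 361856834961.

361856834961 → 60 → 6 (2 steps)

2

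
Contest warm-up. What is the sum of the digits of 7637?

23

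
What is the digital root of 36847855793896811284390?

7

3+6+8+4+7+8+5+5+7+9+3+8+9+6+8+1+1+2+8+4+3+9+0 = 124
1+2+4 = 7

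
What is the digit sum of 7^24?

7^24 = 191581231380566414401
Sum of its 21 digits: 73.

73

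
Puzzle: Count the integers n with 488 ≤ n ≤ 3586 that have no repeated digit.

1648

The integers in [488, 3586] that have no repeated digit: 489, 490, 491, 492, 493, 495, …, 3584, 3586.
1648 qualify.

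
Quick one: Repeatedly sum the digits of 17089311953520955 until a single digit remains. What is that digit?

1+7+0+8+9+3+1+1+9+5+3+5+2+0+9+5+5 = 73
7+3 = 10
1+0 = 1

1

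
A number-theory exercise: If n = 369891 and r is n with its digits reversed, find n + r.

Reverse of 369891 is 198963.
369891 + 198963 = 568854

568854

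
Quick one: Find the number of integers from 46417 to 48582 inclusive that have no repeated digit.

708

The integers in [46417, 48582] that have no repeated digit: 46501, 46502, 46503, 46507, 46508, 46509, …, 48576, 48579.
708 qualify.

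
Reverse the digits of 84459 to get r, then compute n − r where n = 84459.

-10989

Reverse of 84459 is 95448.
84459 − 95448 = -10989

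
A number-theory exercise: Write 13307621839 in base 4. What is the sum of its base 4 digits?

25

13307621839 in base 4 is 30121030203013033.
Digit sum: 3+0+1+2+1+0+3+0+2+0+3+0+1+3+0+3+3 = 25.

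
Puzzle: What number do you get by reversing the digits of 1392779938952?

Reversing 1392779938952 gives 2598399772931.

2598399772931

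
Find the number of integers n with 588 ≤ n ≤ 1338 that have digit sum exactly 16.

The integers in [588, 1338] that have digit sum exactly 16: 592, 619, 628, 637, 646, 655, …, 1285, 1294.
52 qualify.

52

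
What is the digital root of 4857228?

9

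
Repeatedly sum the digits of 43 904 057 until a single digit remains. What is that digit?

5

4+3+9+0+4+0+5+7 = 32
3+2 = 5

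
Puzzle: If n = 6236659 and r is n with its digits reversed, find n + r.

Reverse of 6236659 is 9566326.
6236659 + 9566326 = 15802985

15802985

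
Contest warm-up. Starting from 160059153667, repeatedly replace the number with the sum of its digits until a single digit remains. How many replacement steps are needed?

3

160059153667 → 49 → 13 → 4 (3 steps)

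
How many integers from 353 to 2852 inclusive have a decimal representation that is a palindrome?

83

The integers in [353, 2852] that have a decimal representation that is a palindrome: 353, 363, 373, 383, 393, 404, …, 2662, 2772.
83 qualify.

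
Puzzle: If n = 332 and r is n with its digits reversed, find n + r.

565

Reverse of 332 is 233.
332 + 233 = 565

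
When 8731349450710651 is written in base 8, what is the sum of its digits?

72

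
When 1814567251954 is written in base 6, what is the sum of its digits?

49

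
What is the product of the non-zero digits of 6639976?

6×6×3×9×9×7×6 = 367416

367416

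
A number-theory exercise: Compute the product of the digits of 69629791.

367416

6×9×6×2×9×7×9×1 = 367416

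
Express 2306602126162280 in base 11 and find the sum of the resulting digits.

70

2306602126162280 in base 11 is 608A55517252851.
Digit sum: 6+0+8+10+5+5+5+1+7+2+5+2+8+5+1 = 70.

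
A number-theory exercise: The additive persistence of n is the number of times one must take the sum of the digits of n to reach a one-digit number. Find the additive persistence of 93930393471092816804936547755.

2

93930393471092816804936547755 → 140 → 5 (2 steps)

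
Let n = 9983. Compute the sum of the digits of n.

9+9+8+3 = 29

29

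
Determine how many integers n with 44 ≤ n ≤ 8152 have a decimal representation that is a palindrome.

168

The integers in [44, 8152] that have a decimal representation that is a palindrome: 44, 55, 66, 77, 88, 99, …, 8008, 8118.
168 qualify.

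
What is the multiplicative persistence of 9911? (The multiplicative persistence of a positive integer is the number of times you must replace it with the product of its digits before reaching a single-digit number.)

2

9911 → 81 → 8 (2 steps)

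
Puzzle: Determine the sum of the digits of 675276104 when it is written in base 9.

40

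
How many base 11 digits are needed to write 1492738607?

9

1492738607 in base 11 is 6A6680678, which has 9 digits.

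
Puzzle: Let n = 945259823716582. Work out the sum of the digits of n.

9+4+5+2+5+9+8+2+3+7+1+6+5+8+2 = 76

76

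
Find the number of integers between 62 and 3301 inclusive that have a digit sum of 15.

247

The integers in [62, 3301] that have a digit sum of 15: 69, 78, 87, 96, 159, 168, …, 3282, 3291.
247 qualify.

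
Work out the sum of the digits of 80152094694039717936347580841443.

144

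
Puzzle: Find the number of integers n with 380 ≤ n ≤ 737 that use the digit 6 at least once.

144

The integers in [380, 737] that use the digit 6 at least once: 386, 396, 406, 416, 426, 436, …, 726, 736.
144 qualify.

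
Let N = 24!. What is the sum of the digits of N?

24! = 620448401733239439360000
Sum of its 24 digits: 81.

81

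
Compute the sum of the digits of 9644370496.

9+6+4+4+3+7+0+4+9+6 = 52

52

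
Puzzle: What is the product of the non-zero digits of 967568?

9×6×7×5×6×8 = 90720

90720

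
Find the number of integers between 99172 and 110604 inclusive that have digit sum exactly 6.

71

The integers in [99172, 110604] that have digit sum exactly 6: 100005, 100014, 100023, 100032, 100041, 100050, …, 110310, 110400.
71 qualify.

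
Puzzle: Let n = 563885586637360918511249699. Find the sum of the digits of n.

143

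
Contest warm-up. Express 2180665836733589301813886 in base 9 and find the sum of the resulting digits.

102

2180665836733589301813886 in base 9 is 30303445105356386186187741.
Digit sum: 3+0+3+0+3+4+4+5+1+0+5+3+5+6+3+8+6+1+8+6+1+8+7+7+4+1 = 102.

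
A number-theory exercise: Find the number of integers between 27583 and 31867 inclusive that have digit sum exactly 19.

248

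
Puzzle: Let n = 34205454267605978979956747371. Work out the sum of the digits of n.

151

3+4+2+0+5+4+5+4+2+6+7+6+0+5+9+7+8+9+7+9+9+5+6+7+4+7+3+7+1 = 151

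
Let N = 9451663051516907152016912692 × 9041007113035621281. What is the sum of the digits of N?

225

9451663051516907152016912692 × 9041007113035621281 = 85452552878780323346620881170584882359754198452
Sum of its 47 digits: 225.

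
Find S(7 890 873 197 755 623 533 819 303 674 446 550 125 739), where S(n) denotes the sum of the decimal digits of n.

190

7+8+9+0+8+7+3+1+9+7+7+5+5+6+2+3+5+3+3+8+1+9+3+0+3+6+7+4+4+4+6+5+5+0+1+2+5+7+3+9 = 190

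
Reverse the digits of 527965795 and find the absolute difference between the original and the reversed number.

Reverse of 527965795 is 597569725.
|527965795 − 597569725| = 69603930

69603930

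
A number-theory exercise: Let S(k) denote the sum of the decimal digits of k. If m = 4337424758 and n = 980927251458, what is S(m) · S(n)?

2820

S(4337424758) = 4+3+3+7+4+2+4+7+5+8 = 47.
S(980927251458) = 9+8+0+9+2+7+2+5+1+4+5+8 = 60.
47 · 60 = 2820.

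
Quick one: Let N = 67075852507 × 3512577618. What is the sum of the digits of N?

90

67075852507 × 3512577618 = 235609138224357388326
Sum of its 21 digits: 90.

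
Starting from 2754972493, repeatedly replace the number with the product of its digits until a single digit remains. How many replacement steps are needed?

2

2754972493 → 3810240 → 0 (2 steps)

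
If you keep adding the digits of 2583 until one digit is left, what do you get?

9

2+5+8+3 = 18
1+8 = 9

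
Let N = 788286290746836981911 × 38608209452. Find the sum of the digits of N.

100

788286290746836981911 × 38608209452 = 30434322221294051704119423222772
Sum of its 32 digits: 100.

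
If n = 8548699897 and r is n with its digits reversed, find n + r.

Reverse of 8548699897 is 7989968458.
8548699897 + 7989968458 = 16538668355

16538668355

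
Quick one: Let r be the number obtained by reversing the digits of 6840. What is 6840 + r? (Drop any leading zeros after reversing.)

Reverse of 6840 is 486.
6840 + 486 = 7326

7326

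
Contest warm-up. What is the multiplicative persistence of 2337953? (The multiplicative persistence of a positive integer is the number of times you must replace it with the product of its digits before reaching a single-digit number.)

2337953 → 17010 → 0 (2 steps)

2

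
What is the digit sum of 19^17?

118

19^17 = 5480386857784802185939
Sum of its 22 digits: 118.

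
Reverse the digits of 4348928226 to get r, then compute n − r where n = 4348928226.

-1879370208

Reverse of 4348928226 is 6228298434.
4348928226 − 6228298434 = -1879370208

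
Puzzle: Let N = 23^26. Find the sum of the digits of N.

178

23^26 = 254052654154149545721997685422868689
Sum of its 36 digits: 178.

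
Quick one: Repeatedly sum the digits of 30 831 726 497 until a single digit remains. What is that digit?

3+0+8+3+1+7+2+6+4+9+7 = 50
5+0 = 5
(Equivalently, 30 831 726 497 mod 9 = 5.)

5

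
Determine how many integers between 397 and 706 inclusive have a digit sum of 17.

The integers in [397, 706] that have a digit sum of 17: 449, 458, 467, 476, 485, 494, …, 683, 692.
21 qualify.

21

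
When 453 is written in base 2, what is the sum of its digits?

5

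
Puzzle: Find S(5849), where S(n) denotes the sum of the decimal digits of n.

26

5+8+4+9 = 26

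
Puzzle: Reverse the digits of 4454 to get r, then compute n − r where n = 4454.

Reverse of 4454 is 4544.
4454 − 4544 = -90

-90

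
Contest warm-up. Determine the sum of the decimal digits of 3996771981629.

77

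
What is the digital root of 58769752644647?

8

5+8+7+6+9+7+5+2+6+4+4+6+4+7 = 80
8+0 = 8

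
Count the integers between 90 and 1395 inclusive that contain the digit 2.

The integers in [90, 1395] that contain the digit 2: 92, 102, 112, 120, 121, 122, …, 1382, 1392.
410 qualify.

410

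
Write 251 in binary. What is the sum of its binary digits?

7

251 in base 2 is 11111011.
Digit sum: 1+1+1+1+1+0+1+1 = 7.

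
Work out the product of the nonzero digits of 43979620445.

4×3×9×7×9×6×2×4×4×5 = 6531840

6531840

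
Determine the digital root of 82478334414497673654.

9

8+2+4+7+8+3+3+4+4+1+4+4+9+7+6+7+3+6+5+4 = 99
9+9 = 18
1+8 = 9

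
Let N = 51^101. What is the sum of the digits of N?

51^101 = 29146592283737176810951259015101174643914647560776023747791749873315799795867313128360949456766929211217734405589576417673181219622421315424254255269227233981808271937630051
Sum of its 173 digits: 774.

774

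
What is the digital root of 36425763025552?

1

3+6+4+2+5+7+6+3+0+2+5+5+5+2 = 55
5+5 = 10
1+0 = 1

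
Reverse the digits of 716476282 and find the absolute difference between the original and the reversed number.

Reverse of 716476282 is 282674617.
|716476282 − 282674617| = 433801665

433801665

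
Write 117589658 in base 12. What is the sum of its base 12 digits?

117589658 in base 12 is 334696A2.
Digit sum: 3+3+4+6+9+6+10+2 = 43.

43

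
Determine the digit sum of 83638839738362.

77

8+3+6+3+8+8+3+9+7+3+8+3+6+2 = 77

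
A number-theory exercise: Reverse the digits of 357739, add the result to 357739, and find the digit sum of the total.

32

Reversal of 357739 is 937753; 357739 + 937753 = 1295492.
Digit sum of 1295492: 1+2+9+5+4+9+2 = 32.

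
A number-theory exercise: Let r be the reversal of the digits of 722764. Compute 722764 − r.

255537

Reverse of 722764 is 467227.
722764 − 467227 = 255537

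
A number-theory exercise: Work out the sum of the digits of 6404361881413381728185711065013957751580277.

179

6+4+0+4+3+6+1+8+8+1+4+1+3+3+8+1+7+2+8+1+8+5+7+1+1+0+6+5+0+1+3+9+5+7+7+5+1+5+8+0+2+7+7 = 179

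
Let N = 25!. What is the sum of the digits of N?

25! = 15511210043330985984000000
Sum of its 26 digits: 72.

72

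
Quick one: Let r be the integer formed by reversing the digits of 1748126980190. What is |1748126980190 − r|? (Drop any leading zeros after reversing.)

Reverse of 1748126980190 is 910896218471.
|1748126980190 − 910896218471| = 837230761719

837230761719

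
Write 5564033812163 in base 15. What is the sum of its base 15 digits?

5564033812163 in base 15 is 99AEECAB028.
Digit sum: 9+9+10+14+14+12+10+11+0+2+8 = 99.

99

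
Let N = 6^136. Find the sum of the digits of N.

486

6^136 = 6738605811544832916404944710839227866895803064850951683710862125118065920077148776367390663479029248557056
Sum of its 106 digits: 486.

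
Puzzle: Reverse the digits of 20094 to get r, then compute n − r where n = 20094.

Reverse of 20094 is 49002.
20094 − 49002 = -28908

-28908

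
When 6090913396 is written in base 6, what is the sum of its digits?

36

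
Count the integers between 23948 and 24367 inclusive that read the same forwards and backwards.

The integers in [23948, 24367] that read the same forwards and backwards: 24042, 24142, 24242, 24342.
4 qualify.

4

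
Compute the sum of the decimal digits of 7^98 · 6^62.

621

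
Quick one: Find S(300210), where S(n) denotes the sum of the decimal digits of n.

3+0+0+2+1+0 = 6

6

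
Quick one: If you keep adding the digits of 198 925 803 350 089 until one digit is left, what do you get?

7

1+9+8+9+2+5+8+0+3+3+5+0+0+8+9 = 70
7+0 = 7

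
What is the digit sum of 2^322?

2^322 = 8543948143683640329580086824678208458410818089426611079788166431288878903122562200091848347746304
Sum of its 97 digits: 439.

439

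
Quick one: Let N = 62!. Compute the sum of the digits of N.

306

62! = 31469973260387937525653122354950764088012280797258232192163168247821107200000000000000
Sum of its 86 digits: 306.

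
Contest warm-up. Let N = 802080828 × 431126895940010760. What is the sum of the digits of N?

802080828 × 431126895940010760 = 345798617668633668709709280
Sum of its 27 digits: 144.

144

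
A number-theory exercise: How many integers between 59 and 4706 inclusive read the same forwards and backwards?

The integers in [59, 4706] that read the same forwards and backwards: 66, 77, 88, 99, 101, 111, …, 4554, 4664.
131 qualify.

131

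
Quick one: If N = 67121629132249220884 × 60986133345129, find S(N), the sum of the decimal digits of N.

67121629132249220884 × 60986133345129 = 4093488624601646314762042926474036
Sum of its 34 digits: 141.

141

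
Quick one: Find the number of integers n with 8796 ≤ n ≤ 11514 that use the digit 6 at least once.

677

The integers in [8796, 11514] that use the digit 6 at least once: 8796, 8806, 8816, 8826, 8836, 8846, …, 11496, 11506.
677 qualify.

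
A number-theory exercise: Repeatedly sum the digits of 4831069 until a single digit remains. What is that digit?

4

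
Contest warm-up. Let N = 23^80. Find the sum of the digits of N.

484

23^80 = 8674149068844545725212845877190599102406873944216747217343910487904207607171475103715128399437179286425820801
Sum of its 109 digits: 484.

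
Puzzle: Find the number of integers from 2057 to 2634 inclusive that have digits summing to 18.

35

The integers in [2057, 2634] that have digits summing to 18: 2079, 2088, 2097, 2169, 2178, 2187, …, 2619, 2628.
35 qualify.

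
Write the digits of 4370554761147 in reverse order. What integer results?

7411674550734

Reversing 4370554761147 gives 7411674550734.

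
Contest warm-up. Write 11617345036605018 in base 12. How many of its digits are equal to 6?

11617345036605018 in base 12 is 906B6736B1A71B6.
The digit 6 appears 4 times.

4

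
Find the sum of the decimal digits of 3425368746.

48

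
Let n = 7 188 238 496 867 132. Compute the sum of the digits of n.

7+1+8+8+2+3+8+4+9+6+8+6+7+1+3+2 = 83

83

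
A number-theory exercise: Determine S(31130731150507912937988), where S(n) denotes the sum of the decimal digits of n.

3+1+1+3+0+7+3+1+1+5+0+5+0+7+9+1+2+9+3+7+9+8+8 = 93

93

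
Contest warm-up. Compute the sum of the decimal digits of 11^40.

205

11^40 = 452592555681759518058893560348969204658401
Sum of its 42 digits: 205.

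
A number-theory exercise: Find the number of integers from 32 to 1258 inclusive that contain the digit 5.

The integers in [32, 1258] that contain the digit 5: 35, 45, 50, 51, 52, 53, …, 1257, 1258.
320 qualify.

320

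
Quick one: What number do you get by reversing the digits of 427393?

393724

Reversing 427393 gives 393724.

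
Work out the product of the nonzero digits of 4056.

120

4×5×6 = 120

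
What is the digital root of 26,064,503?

2+6+0+6+4+5+0+3 = 26
2+6 = 8
(Equivalently, 26,064,503 mod 9 = 8.)

8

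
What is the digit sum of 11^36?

172

11^36 = 30912680532870672635673352936887453361
Sum of its 38 digits: 172.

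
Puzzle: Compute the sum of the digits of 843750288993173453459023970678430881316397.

202

8+4+3+7+5+0+2+8+8+9+9+3+1+7+3+4+5+3+4+5+9+0+2+3+9+7+0+6+7+8+4+3+0+8+8+1+3+1+6+3+9+7 = 202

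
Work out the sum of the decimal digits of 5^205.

662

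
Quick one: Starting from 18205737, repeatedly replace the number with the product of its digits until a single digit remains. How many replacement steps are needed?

1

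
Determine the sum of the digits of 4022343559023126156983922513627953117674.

4+0+2+2+3+4+3+5+5+9+0+2+3+1+2+6+1+5+6+9+8+3+9+2+2+5+1+3+6+2+7+9+5+3+1+1+7+6+7+4 = 163

163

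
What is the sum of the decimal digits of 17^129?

764

17^129 = 534454647309225983429908142353859294569823608496653691812844521340859449878286124345812277977399568049140265264463072920424344494726866427499674173312523847697
Sum of its 159 digits: 764.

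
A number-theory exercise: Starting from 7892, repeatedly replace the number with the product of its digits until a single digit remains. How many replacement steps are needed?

7892 → 1008 → 0 (2 steps)

2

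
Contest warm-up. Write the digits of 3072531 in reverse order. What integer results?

1352703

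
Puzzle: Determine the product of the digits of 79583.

7560

7×9×5×8×3 = 7560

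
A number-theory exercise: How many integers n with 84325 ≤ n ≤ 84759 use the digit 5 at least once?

The integers in [84325, 84759] that use the digit 5 at least once: 84325, 84335, 84345, 84350, 84351, 84352, …, 84758, 84759.
170 qualify.

170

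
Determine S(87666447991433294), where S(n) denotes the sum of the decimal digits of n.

8+7+6+6+6+4+4+7+9+9+1+4+3+3+2+9+4 = 92

92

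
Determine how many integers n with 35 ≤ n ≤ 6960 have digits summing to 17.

The integers in [35, 6960] that have digits summing to 17: 89, 98, 179, 188, 197, 269, …, 6911, 6920.
497 qualify.

497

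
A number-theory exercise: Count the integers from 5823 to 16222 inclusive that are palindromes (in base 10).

104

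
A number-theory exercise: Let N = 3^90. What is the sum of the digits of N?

3^90 = 8727963568087712425891397479476727340041449
Sum of its 43 digits: 216.

216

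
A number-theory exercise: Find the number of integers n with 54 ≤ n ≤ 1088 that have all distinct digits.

The integers in [54, 1088] that have all distinct digits: 54, 56, 57, 58, 59, 60, …, 1086, 1087.
737 qualify.

737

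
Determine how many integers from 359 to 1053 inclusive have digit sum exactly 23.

The integers in [359, 1053] that have digit sum exactly 23: 599, 689, 698, 779, 788, 797, …, 986, 995.
15 qualify.

15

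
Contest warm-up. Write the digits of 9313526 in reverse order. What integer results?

6253139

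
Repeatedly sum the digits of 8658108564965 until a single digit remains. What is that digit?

8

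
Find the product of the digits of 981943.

9×8×1×9×4×3 = 7776

7776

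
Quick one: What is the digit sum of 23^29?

173

23^29 = 3091058643093537522799545838540043339063
Sum of its 40 digits: 173.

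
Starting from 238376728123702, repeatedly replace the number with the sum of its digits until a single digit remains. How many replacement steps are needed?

238376728123702 → 61 → 7 (2 steps)

2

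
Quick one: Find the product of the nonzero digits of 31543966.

58320

3×1×5×4×3×9×6×6 = 58320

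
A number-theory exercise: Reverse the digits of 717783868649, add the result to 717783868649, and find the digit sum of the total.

58

Reversal of 717783868649 is 946868387717; 717783868649 + 946868387717 = 1664652256366.
Digit sum of 1664652256366: 1+6+6+4+6+5+2+2+5+6+3+6+6 = 58.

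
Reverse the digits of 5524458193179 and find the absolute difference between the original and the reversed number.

4189460351076

Reverse of 5524458193179 is 9713918544255.
|5524458193179 − 9713918544255| = 4189460351076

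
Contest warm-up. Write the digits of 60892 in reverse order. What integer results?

Reversing 60892 gives 29806.

29806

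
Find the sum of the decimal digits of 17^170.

937

17^170 = 150077862055294933308596614464261966688825219453889219097071422279382464974709262911205219045079563141032317153152369833836105334170118761672068946513526870863970210302102299663418676840468181644787869348767649
Sum of its 210 digits: 937.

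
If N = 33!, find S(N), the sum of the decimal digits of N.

33! = 8683317618811886495518194401280000000
Sum of its 37 digits: 144.

144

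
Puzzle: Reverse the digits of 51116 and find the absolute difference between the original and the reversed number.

9999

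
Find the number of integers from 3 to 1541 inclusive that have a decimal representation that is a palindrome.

The integers in [3, 1541] that have a decimal representation that is a palindrome: 3, 4, 5, 6, 7, 8, …, 1331, 1441.
111 qualify.

111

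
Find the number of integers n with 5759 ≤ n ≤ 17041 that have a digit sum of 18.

The integers in [5759, 17041] that have a digit sum of 18: 5760, 5805, 5814, 5823, 5832, 5841, …, 17028, 17037.
772 qualify.

772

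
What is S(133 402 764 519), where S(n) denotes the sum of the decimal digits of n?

45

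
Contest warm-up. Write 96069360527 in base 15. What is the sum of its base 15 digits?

49

96069360527 in base 15 is 2774115AA2.
Digit sum: 2+7+7+4+1+1+5+10+10+2 = 49.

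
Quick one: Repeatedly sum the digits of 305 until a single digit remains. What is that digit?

3+0+5 = 8

8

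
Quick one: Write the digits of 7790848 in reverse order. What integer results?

8480977

Reversing 7790848 gives 8480977.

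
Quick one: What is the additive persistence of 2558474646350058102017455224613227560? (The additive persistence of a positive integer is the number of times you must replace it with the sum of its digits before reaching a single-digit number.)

2558474646350058102017455224613227560 → 137 → 11 → 2 (3 steps)

3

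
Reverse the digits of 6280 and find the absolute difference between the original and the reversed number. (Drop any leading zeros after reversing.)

Reverse of 6280 is 826.
|6280 − 826| = 5454

5454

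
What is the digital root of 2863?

2+8+6+3 = 19
1+9 = 10
1+0 = 1

1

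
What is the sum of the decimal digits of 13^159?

838

13^159 = 1309160872253787942302884978620980738962119362213784309798115931978955902915523517252989395128870752946717618838415975275370176608180232161550989644043708346499302654954223063877
Sum of its 178 digits: 838.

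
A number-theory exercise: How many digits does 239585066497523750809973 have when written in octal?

239585066497523750809973 in base 8 is 62567672667666463440030565, which has 26 digits.

26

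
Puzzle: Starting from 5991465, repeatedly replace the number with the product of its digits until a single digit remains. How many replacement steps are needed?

2

5991465 → 48600 → 0 (2 steps)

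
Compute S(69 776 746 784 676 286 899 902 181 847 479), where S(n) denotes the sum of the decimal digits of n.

192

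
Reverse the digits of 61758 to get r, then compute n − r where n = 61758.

Reverse of 61758 is 85716.
61758 − 85716 = -23958

-23958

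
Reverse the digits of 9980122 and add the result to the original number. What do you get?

12191021

Reverse of 9980122 is 2210899.
9980122 + 2210899 = 12191021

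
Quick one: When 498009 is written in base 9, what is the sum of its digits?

498009 in base 9 is 838123.
Digit sum: 8+3+8+1+2+3 = 25.

25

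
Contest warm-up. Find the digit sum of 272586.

2+7+2+5+8+6 = 30

30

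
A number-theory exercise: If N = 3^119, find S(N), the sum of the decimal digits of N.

243

3^119 = 599003433304810403471059943169868346577158542512617035467
Sum of its 57 digits: 243.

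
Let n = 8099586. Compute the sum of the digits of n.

45

8+0+9+9+5+8+6 = 45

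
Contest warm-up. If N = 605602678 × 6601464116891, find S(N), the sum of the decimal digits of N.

605602678 × 6601464116891 = 3997864347910094634098
Sum of its 22 digits: 113.

113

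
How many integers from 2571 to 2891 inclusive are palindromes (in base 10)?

3

The integers in [2571, 2891] that are palindromes (in base 10): 2662, 2772, 2882.
3 qualify.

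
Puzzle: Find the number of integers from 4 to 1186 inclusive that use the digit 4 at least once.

308

The integers in [4, 1186] that use the digit 4 at least once: 4, 14, 24, 34, 40, 41, …, 1174, 1184.
308 qualify.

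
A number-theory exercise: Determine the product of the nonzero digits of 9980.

9×9×8 = 648

648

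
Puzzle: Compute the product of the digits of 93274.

1512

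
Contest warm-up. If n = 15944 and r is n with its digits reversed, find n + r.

60895

Reverse of 15944 is 44951.
15944 + 44951 = 60895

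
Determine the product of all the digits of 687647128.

6×8×7×6×4×7×1×2×8 = 903168

903168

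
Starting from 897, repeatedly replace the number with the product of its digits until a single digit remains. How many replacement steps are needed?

2

897 → 504 → 0 (2 steps)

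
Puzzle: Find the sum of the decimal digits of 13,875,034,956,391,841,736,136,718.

119

1+3+8+7+5+0+3+4+9+5+6+3+9+1+8+4+1+7+3+6+1+3+6+7+1+8 = 119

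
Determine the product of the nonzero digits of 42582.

640

4×2×5×8×2 = 640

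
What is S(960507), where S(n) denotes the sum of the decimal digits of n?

27

9+6+0+5+0+7 = 27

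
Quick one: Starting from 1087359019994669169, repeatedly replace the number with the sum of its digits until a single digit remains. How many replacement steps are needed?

2

1087359019994669169 → 102 → 3 (2 steps)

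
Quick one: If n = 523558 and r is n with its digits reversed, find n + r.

1378883

Reverse of 523558 is 855325.
523558 + 855325 = 1378883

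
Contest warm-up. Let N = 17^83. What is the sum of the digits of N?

422

17^83 = 1340480418895698023067411176743717312981007012239556134605753941864386337047277655624320393544131928113
Sum of its 103 digits: 422.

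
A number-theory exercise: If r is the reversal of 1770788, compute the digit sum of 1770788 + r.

Reversal of 1770788 is 8870771; 1770788 + 8870771 = 10641559.
Digit sum of 10641559: 1+0+6+4+1+5+5+9 = 31.

31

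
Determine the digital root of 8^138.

1

The digital root of n equals n mod 9 (or 9 when 9 | n), so we need 8^138 mod 9.
8^138 ≡ 1 (mod 9), so the digital root is 1.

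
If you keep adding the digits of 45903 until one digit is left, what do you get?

4+5+9+0+3 = 21
2+1 = 3
(Equivalently, 45903 mod 9 = 3.)

3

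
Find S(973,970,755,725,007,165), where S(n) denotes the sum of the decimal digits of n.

85

9+7+3+9+7+0+7+5+5+7+2+5+0+0+7+1+6+5 = 85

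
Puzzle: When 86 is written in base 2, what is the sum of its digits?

86 in base 2 is 1010110.
Digit sum: 1+0+1+0+1+1+0 = 4.

4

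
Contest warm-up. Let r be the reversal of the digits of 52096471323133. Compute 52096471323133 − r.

18964153854108

Reverse of 52096471323133 is 33132317469025.
52096471323133 − 33132317469025 = 18964153854108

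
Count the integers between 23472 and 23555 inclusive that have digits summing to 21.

The integers in [23472, 23555] that have digits summing to 21: 23475, 23484, 23493, 23529, 23538, 23547.
6 qualify.

6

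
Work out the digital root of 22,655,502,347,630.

5

2+2+6+5+5+5+0+2+3+4+7+6+3+0 = 50
5+0 = 5
(Equivalently, 22,655,502,347,630 mod 9 = 5.)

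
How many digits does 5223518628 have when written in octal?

5223518628 in base 8 is 46726110644, which has 11 digits.

11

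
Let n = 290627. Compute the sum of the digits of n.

2+9+0+6+2+7 = 26

26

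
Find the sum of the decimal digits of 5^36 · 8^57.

5^36 · 8^57 = 43556142965880123323311949751266331066368000000000000000000000000000000000000
Sum of its 77 digits: 170.

170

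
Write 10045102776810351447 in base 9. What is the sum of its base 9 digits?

87

10045102776810351447 in base 9 is 73828368257603217333.
Digit sum: 7+3+8+2+8+3+6+8+2+5+7+6+0+3+2+1+7+3+3+3 = 87.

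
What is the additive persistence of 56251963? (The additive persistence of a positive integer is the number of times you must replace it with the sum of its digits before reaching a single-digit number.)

3

56251963 → 37 → 10 → 1 (3 steps)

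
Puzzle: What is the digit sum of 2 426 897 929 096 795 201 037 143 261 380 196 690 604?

2+4+2+6+8+9+7+9+2+9+0+9+6+7+9+5+2+0+1+0+3+7+1+4+3+2+6+1+3+8+0+1+9+6+6+9+0+6+0+4 = 176

176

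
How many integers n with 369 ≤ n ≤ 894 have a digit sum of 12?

The integers in [369, 894] that have a digit sum of 12: 372, 381, 390, 408, 417, 426, …, 831, 840.
38 qualify.

38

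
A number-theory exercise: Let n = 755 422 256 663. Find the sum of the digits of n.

7+5+5+4+2+2+2+5+6+6+6+3 = 53

53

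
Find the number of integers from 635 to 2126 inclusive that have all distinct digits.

The integers in [635, 2126] that have all distinct digits: 635, 637, 638, 639, 640, 641, …, 2108, 2109.
827 qualify.

827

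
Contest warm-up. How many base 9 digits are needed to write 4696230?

7

4696230 in base 9 is 8747013, which has 7 digits.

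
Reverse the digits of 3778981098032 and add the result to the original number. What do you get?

Reverse of 3778981098032 is 2308901898773.
3778981098032 + 2308901898773 = 6087882996805

6087882996805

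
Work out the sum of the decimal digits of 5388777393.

60

5+3+8+8+7+7+7+3+9+3 = 60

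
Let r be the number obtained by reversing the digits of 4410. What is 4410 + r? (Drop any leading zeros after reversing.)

4554

Reverse of 4410 is 144.
4410 + 144 = 4554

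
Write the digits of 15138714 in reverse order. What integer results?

41783151

Reversing 15138714 gives 41783151.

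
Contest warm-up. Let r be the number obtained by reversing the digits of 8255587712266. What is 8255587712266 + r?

Reverse of 8255587712266 is 6622177855528.
8255587712266 + 6622177855528 = 14877765567794

14877765567794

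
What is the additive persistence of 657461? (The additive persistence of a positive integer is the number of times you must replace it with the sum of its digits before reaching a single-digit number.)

3

657461 → 29 → 11 → 2 (3 steps)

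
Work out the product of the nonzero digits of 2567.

2×5×6×7 = 420

420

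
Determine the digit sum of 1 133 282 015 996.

50

1+1+3+3+2+8+2+0+1+5+9+9+6 = 50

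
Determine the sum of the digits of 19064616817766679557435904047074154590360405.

196

1+9+0+6+4+6+1+6+8+1+7+7+6+6+6+7+9+5+5+7+4+3+5+9+0+4+0+4+7+0+7+4+1+5+4+5+9+0+3+6+0+4+0+5 = 196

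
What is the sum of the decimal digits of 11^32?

11^32 = 2111377674535255285545615254209921
Sum of its 34 digits: 139.

139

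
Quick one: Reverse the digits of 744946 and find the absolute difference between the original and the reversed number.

Reverse of 744946 is 649447.
|744946 − 649447| = 95499

95499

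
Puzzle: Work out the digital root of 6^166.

The digital root of n equals n mod 9 (or 9 when 9 | n), so we need 6^166 mod 9.
6^166 ≡ 0 (mod 9), so the digital root is 9.

9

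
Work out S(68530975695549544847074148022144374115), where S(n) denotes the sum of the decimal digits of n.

171

6+8+5+3+0+9+7+5+6+9+5+5+4+9+5+4+4+8+4+7+0+7+4+1+4+8+0+2+2+1+4+4+3+7+4+1+1+5 = 171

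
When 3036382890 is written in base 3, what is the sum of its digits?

22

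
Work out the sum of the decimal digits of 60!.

288

60! = 8320987112741390144276341183223364380754172606361245952449277696409600000000000000
Sum of its 82 digits: 288.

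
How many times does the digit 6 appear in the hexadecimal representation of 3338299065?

3

3338299065 in base 16 is C6FA66B9.
The digit 6 appears 3 times.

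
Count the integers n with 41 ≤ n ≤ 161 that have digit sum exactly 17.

2

The integers in [41, 161] that have digit sum exactly 17: 89, 98.
2 qualify.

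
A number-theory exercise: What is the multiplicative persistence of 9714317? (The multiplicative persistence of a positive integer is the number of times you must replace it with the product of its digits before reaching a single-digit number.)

3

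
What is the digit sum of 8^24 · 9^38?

270

8^24 · 9^38 = 8617376072821038509424791535948967892953596306018602582016
Sum of its 58 digits: 270.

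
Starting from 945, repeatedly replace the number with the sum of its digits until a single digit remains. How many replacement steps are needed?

2

945 → 18 → 9 (2 steps)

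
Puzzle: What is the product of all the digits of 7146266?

12096

7×1×4×6×2×6×6 = 12096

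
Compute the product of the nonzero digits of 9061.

9×6×1 = 54

54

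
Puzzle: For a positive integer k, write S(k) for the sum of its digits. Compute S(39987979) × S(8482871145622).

S(39987979) = 3+9+9+8+7+9+7+9 = 61.
S(8482871145622) = 8+4+8+2+8+7+1+1+4+5+6+2+2 = 58.
61 · 58 = 3538.

3538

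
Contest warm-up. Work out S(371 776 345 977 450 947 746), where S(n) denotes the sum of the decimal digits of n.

112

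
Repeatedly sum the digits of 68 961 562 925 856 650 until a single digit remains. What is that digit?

6+8+9+6+1+5+6+2+9+2+5+8+5+6+6+5+0 = 89
8+9 = 17
1+7 = 8

8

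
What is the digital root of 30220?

7

3+0+2+2+0 = 7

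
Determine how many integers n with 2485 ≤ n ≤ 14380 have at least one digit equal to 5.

3962

The integers in [2485, 14380] that have at least one digit equal to 5: 2485, 2495, 2500, 2501, 2502, 2503, …, 14365, 14375.
3962 qualify.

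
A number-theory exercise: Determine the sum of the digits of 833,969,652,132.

8+3+3+9+6+9+6+5+2+1+3+2 = 57

57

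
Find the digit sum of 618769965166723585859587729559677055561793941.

254

6+1+8+7+6+9+9+6+5+1+6+6+7+2+3+5+8+5+8+5+9+5+8+7+7+2+9+5+5+9+6+7+7+0+5+5+5+6+1+7+9+3+9+4+1 = 254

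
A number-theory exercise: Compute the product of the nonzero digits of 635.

90

6×3×5 = 90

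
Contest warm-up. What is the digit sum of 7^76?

7^76 = 16883055225799411425266916330285994919148364119538560494041005601
Sum of its 65 digits: 277.

277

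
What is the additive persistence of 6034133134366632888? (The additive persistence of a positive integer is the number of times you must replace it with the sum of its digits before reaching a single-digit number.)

3

6034133134366632888 → 78 → 15 → 6 (3 steps)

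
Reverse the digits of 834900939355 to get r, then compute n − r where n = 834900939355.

Reverse of 834900939355 is 553939009438.
834900939355 − 553939009438 = 280961929917

280961929917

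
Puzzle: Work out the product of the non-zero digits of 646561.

4320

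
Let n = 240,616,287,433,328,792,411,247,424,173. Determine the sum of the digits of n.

117

2+4+0+6+1+6+2+8+7+4+3+3+3+2+8+7+9+2+4+1+1+2+4+7+4+2+4+1+7+3 = 117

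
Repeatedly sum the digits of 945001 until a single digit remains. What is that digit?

9+4+5+0+0+1 = 19
1+9 = 10
1+0 = 1

1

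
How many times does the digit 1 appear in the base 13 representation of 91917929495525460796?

3

91917929495525460796 in base 13 is A819C79A4B75929911.
The digit 1 appears 3 times.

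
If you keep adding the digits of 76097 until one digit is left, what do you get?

2

7+6+0+9+7 = 29
2+9 = 11
1+1 = 2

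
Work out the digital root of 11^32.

4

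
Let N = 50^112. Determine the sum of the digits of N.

50^112 = 19259299443872358530559779425849273185381016482153881952399387955665588378906250000000000000000000000000000000000000000000000000000000000000000000000000000000000000000000000000000000000000000
Sum of its 191 digits: 409.

409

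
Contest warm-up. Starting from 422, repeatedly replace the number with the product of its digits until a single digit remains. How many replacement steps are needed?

2

422 → 16 → 6 (2 steps)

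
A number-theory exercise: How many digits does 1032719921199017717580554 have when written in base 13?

1032719921199017717580554 in base 13 is 42454ACC6154C3272095A3, which has 22 digits.

22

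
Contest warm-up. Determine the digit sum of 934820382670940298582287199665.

9+3+4+8+2+0+3+8+2+6+7+0+9+4+0+2+9+8+5+8+2+2+8+7+1+9+9+6+6+5 = 152

152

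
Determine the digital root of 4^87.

The digital root of n equals n mod 9 (or 9 when 9 | n), so we need 4^87 mod 9.
4^87 ≡ 1 (mod 9), so the digital root is 1.

1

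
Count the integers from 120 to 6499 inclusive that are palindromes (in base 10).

143

The integers in [120, 6499] that are palindromes (in base 10): 121, 131, 141, 151, 161, 171, …, 6336, 6446.
143 qualify.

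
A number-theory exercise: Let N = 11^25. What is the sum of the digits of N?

101

11^25 = 108347059433883722041830251
Sum of its 27 digits: 101.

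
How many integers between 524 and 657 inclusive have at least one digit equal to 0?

22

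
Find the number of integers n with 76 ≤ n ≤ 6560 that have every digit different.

The integers in [76, 6560] that have every digit different: 76, 78, 79, 80, 81, 82, …, 6548, 6549.
3504 qualify.

3504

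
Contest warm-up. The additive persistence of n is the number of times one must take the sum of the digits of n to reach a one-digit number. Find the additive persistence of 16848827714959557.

3

16848827714959557 → 96 → 15 → 6 (3 steps)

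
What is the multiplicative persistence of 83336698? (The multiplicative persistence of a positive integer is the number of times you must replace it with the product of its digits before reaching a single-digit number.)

83336698 → 559872 → 25200 → 0 (3 steps)

3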